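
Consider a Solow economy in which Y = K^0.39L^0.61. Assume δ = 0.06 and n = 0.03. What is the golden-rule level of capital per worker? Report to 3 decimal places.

Break-even investment rate: n + δ = 0.03 + 0.06 = 0.09.
Setting f'(k) = n+δ gives 0.39·k^(0.39−1) = 0.09, hence k_gold = (0.39/0.09)^(1/0.61) ≈ 11.0655.

k_gold ≈ 11.065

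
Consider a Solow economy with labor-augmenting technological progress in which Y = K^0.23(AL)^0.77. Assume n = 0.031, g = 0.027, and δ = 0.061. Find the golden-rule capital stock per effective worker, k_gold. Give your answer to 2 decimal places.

Break-even investment rate: n + g + δ = 0.031 + 0.027 + 0.061 = 0.119.
Maximizing c = f(k) − (n+g+δ)·k gives f'(k) = n+g+δ, i.e. 0.23·k^(0.23−1) = 0.119, so k_gold = (0.23/0.119)^(1/0.77) ≈ 2.3532.

k_gold ≈ 2.35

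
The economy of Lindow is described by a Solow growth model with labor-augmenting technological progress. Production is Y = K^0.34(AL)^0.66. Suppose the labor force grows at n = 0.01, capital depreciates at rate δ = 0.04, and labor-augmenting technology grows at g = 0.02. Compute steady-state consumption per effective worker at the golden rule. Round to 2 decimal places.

c_gold ≈ 1.49

Break-even investment rate: n + g + δ = 0.01 + 0.02 + 0.04 = 0.07.
Golden rule sets MPK = n+g+δ: 0.34·k^(0.34−1) = 0.07, so k_gold = (0.34/0.07)^(1/0.66) ≈ 10.9641.
y_gold = 10.9641^0.34 ≈ 2.2573.
c_gold = y_gold − (n+g+δ)·k_gold = 2.2573 − 0.07·10.9641 ≈ 1.4898.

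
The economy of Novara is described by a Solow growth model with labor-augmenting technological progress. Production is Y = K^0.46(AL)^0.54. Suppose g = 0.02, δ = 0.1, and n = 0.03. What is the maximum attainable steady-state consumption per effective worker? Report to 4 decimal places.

c_gold ≈ 1.4027

Capital per effective worker breaks even when investment replaces (n + g + δ)·k; here n + g + δ = 0.15.
At the golden rule the marginal product of capital equals n+g+δ: 0.46·k^(0.46−1) = 0.15. Solving, k_gold = (0.46/0.15)^(1/0.54) ≈ 7.9659.
y_gold = 7.9659^0.46 ≈ 2.5976.
c_gold = y_gold − (n+g+δ)·k_gold = 2.5976 − 0.15·7.9659 ≈ 1.4027.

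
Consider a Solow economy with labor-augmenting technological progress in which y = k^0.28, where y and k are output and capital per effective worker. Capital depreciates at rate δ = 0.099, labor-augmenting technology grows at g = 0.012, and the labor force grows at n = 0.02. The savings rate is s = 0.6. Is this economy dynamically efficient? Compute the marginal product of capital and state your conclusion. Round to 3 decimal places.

The effective depreciation rate is n + g + δ = 0.02 + 0.012 + 0.099 = 0.131.
Steady-state k*: s·k^0.28 = 0.131·k gives k* = (0.6/0.131)^(1/0.72) ≈ 8.2773.
MPK = 0.28·8.2773^(-0.72) ≈ 0.0611.
MPK < n+g+δ = 0.131, so the economy is dynamically inefficient (over-saving).

dynamically inefficient; MPK ≈ 0.061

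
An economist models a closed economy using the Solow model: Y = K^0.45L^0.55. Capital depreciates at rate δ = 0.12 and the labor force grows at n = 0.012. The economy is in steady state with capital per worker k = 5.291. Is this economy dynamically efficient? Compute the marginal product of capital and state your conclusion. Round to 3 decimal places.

dynamically efficient; MPK ≈ 0.180

The effective depreciation rate is n + δ = 0.012 + 0.12 = 0.132.
MPK = 0.45·k^(0.45−1) = 0.45·5.291^(-0.55) ≈ 0.1800.
MPK > 0.132, so the economy is dynamically efficient (under-saving).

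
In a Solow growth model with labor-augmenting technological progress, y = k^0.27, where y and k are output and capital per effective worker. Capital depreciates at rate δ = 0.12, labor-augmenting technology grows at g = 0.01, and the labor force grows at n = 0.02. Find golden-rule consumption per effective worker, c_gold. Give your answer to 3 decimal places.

c_gold ≈ 0.907

Break-even investment rate: n + g + δ = 0.02 + 0.01 + 0.12 = 0.15.
Setting f'(k) = n+g+δ gives 0.27·k^(0.27−1) = 0.15, hence k_gold = (0.27/0.15)^(1/0.73) ≈ 2.2371.
y_gold = 2.2371^0.27 ≈ 1.2428.
c_gold = y_gold − (n+g+δ)·k_gold = 1.2428 − 0.15·2.2371 ≈ 0.9073.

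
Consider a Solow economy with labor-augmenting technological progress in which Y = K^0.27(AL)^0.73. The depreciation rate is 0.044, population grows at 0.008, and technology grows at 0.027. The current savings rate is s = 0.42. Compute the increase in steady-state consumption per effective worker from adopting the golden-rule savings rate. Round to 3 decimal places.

The effective depreciation rate is n + g + δ = 0.008 + 0.027 + 0.044 = 0.079.
Current steady state (s = 0.42): k* = (0.42/0.079)^(1/0.73) ≈ 9.8629, y* = 9.8629^0.27 ≈ 1.8552, c* = (1−0.42)·1.8552 ≈ 1.0760.
Maximizing c = f(k) − (n+g+δ)·k gives f'(k) = n+g+δ, i.e. 0.27·k^(0.27−1) = 0.079, so k_gold = (0.27/0.079)^(1/0.73) ≈ 5.3845.
y_gold = 5.3845^0.27 ≈ 1.5755, c_gold = y_gold − 0.079·k_gold ≈ 1.1501.
Gain: Δc = 1.1501 − 1.0760 ≈ 0.0741.

Δc ≈ 0.074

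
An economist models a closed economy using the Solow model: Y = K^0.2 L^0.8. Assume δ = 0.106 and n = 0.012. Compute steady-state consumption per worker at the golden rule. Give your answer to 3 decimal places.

Capital per worker breaks even when investment replaces (n + δ)·k; here n + δ = 0.118.
Setting f'(k) = n+δ gives 0.2·k^(0.2−1) = 0.118, hence k_gold = (0.2/0.118)^(1/0.8) ≈ 1.9339.
y_gold = 1.9339^0.2 ≈ 1.1410.
c_gold = y_gold − (n+δ)·k_gold = 1.1410 − 0.118·1.9339 ≈ 0.9128.

c_gold ≈ 0.913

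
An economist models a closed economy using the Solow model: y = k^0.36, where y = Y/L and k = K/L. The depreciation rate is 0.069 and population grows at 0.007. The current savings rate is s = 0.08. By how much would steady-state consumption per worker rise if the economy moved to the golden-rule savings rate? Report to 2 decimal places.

Δc ≈ 0.59

The effective depreciation rate is n + δ = 0.007 + 0.069 = 0.076.
Current steady state (s = 0.08): k* = (0.08/0.076)^(1/0.64) ≈ 1.0834, y* = 1.0834^0.36 ≈ 1.0293, c* = (1−0.08)·1.0293 ≈ 0.9469.
Maximizing c = f(k) − (n+δ)·k gives f'(k) = n+δ, i.e. 0.36·k^(0.36−1) = 0.076, so k_gold = (0.36/0.076)^(1/0.64) ≈ 11.3619.
y_gold = 11.3619^0.36 ≈ 2.3986, c_gold = y_gold − 0.076·k_gold ≈ 1.5351.
Gain: Δc = 1.5351 − 0.9469 ≈ 0.5882.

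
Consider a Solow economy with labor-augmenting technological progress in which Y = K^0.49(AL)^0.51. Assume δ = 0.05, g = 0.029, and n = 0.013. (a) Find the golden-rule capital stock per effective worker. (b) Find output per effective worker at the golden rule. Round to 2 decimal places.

(a) k_gold ≈ 26.57; (b) y_gold ≈ 4.99

The effective depreciation rate is n + g + δ = 0.013 + 0.029 + 0.05 = 0.092.
Golden rule sets MPK = n+g+δ: 0.49·k^(0.49−1) = 0.092, so k_gold = (0.49/0.092)^(1/0.51) ≈ 26.5662.
y_gold = 26.5662^0.49 ≈ 4.9879.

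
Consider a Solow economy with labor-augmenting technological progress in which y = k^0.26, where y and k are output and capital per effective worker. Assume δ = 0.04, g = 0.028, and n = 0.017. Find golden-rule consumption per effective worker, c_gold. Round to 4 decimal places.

c_gold ≈ 1.0961

Capital per effective worker breaks even when investment replaces (n + g + δ)·k; here n + g + δ = 0.085.
Golden rule sets MPK = n+g+δ: 0.26·k^(0.26−1) = 0.085, so k_gold = (0.26/0.085)^(1/0.74) ≈ 4.5306.
y_gold = 4.5306^0.26 ≈ 1.4812.
c_gold = y_gold − (n+g+δ)·k_gold = 1.4812 − 0.085·4.5306 ≈ 1.0961.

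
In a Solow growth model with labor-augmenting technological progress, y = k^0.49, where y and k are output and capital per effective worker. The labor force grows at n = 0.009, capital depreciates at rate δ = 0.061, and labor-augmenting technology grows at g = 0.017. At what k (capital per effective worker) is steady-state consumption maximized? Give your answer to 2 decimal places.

Break-even investment rate: n + g + δ = 0.009 + 0.017 + 0.061 = 0.087.
At the golden rule the marginal product of capital equals n+g+δ: 0.49·k^(0.49−1) = 0.087. Solving, k_gold = (0.49/0.087)^(1/0.51) ≈ 29.6425.

k_gold ≈ 29.64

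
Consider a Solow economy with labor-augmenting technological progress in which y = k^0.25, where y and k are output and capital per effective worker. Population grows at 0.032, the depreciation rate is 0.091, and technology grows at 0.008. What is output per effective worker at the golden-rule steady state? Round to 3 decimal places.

y_gold ≈ 1.240

Break-even investment rate: n + g + δ = 0.032 + 0.008 + 0.091 = 0.131.
Golden rule sets MPK = n+g+δ: 0.25·k^(0.25−1) = 0.131, so k_gold = (0.25/0.131)^(1/0.75) ≈ 2.3671.
Output: y_gold = k_gold^0.25 = 2.3671^0.25 ≈ 1.2404.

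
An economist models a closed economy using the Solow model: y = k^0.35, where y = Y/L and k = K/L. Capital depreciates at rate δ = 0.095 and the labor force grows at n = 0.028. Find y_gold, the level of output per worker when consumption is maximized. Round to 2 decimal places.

Capital per worker breaks even when investment replaces (n + δ)·k; here n + δ = 0.123.
Maximizing c = f(k) − (n+δ)·k gives f'(k) = n+δ, i.e. 0.35·k^(0.35−1) = 0.123, so k_gold = (0.35/0.123)^(1/0.65) ≈ 4.9970.
Output: y_gold = k_gold^0.35 = 4.9970^0.35 ≈ 1.7561.

y_gold ≈ 1.76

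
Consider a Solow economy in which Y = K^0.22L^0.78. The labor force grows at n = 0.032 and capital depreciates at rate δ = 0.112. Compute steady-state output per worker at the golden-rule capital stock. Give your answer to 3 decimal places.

y_gold ≈ 1.127

Capital per worker breaks even when investment replaces (n + δ)·k; here n + δ = 0.144.
Maximizing c = f(k) − (n+δ)·k gives f'(k) = n+δ, i.e. 0.22·k^(0.22−1) = 0.144, so k_gold = (0.22/0.144)^(1/0.78) ≈ 1.7218.
Output: y_gold = k_gold^0.22 = 1.7218^0.22 ≈ 1.1270.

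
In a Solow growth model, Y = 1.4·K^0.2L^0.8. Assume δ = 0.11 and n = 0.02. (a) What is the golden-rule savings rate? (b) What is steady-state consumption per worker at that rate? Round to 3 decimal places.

(a) s_gold = 0.200; (b) c_gold ≈ 1.357

Capital per worker breaks even when investment replaces (n + δ)·k; here n + δ = 0.13.
For Cobb-Douglas, s_gold equals capital's share: s_gold = 0.2.
At the golden rule the marginal product of capital equals n+δ: 0.2·1.4·k^(0.2−1) = 0.13. Solving, k_gold = (0.2·1.4/0.13)^(1/0.8) ≈ 2.6093.
y_gold = 1.4·2.6093^0.2 ≈ 1.6960; c_gold = (1−0.2)·y_gold ≈ 1.3568.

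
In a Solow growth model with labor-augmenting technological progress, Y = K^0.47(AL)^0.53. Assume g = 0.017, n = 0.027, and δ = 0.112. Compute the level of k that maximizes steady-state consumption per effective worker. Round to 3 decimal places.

The effective depreciation rate is n + g + δ = 0.027 + 0.017 + 0.112 = 0.156.
Maximizing c = f(k) − (n+g+δ)·k gives f'(k) = n+g+δ, i.e. 0.47·k^(0.47−1) = 0.156, so k_gold = (0.47/0.156)^(1/0.53) ≈ 8.0117.

k_gold ≈ 8.012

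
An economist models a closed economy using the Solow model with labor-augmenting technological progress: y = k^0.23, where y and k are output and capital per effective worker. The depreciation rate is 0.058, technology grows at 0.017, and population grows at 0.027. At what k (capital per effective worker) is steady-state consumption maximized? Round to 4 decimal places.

Break-even investment rate: n + g + δ = 0.027 + 0.017 + 0.058 = 0.102.
Golden rule sets MPK = n+g+δ: 0.23·k^(0.23−1) = 0.102, so k_gold = (0.23/0.102)^(1/0.77) ≈ 2.8748.

k_gold ≈ 2.8748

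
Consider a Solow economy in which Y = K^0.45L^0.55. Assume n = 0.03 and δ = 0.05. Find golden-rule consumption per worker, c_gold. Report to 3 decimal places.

The effective depreciation rate is n + δ = 0.03 + 0.05 = 0.08.
At the golden rule the marginal product of capital equals n+δ: 0.45·k^(0.45−1) = 0.08. Solving, k_gold = (0.45/0.08)^(1/0.55) ≈ 23.1132.
y_gold = 23.1132^0.45 ≈ 4.1090.
c_gold = y_gold − (n+δ)·k_gold = 4.1090 − 0.08·23.1132 ≈ 2.2600.

c_gold ≈ 2.260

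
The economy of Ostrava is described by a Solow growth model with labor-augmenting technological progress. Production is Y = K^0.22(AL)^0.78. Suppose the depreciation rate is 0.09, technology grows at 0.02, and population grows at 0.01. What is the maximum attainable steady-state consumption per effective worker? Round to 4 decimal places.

c_gold ≈ 0.9254

Break-even investment rate: n + g + δ = 0.01 + 0.02 + 0.09 = 0.12.
Maximizing c = f(k) − (n+g+δ)·k gives f'(k) = n+g+δ, i.e. 0.22·k^(0.22−1) = 0.12, so k_gold = (0.22/0.12)^(1/0.78) ≈ 2.1751.
y_gold = 2.1751^0.22 ≈ 1.1864.
c_gold = y_gold − (n+g+δ)·k_gold = 1.1864 − 0.12·2.1751 ≈ 0.9254.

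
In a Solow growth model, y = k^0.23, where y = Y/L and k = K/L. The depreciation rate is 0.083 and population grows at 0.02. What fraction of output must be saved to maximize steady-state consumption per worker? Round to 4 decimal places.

s_gold = 0.2300

Break-even investment rate: n + δ = 0.02 + 0.083 = 0.103.
At the golden rule MPK = n+δ, and in any Cobb-Douglas steady state s = (n+δ)·k/y = MPK·k/y = capital's share 0.23.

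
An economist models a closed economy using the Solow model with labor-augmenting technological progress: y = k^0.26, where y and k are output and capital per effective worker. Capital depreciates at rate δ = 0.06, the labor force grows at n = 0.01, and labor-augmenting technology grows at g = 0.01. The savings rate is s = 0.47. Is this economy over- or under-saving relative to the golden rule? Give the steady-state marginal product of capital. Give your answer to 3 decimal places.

The effective depreciation rate is n + g + δ = 0.01 + 0.01 + 0.06 = 0.08.
Steady-state k*: s·k^0.26 = 0.08·k gives k* = (0.47/0.08)^(1/0.74) ≈ 10.9446.
MPK = 0.26·10.9446^(-0.74) ≈ 0.0443.
MPK < n+g+δ = 0.08, so the economy is dynamically inefficient (over-saving).

over-saving; MPK ≈ 0.044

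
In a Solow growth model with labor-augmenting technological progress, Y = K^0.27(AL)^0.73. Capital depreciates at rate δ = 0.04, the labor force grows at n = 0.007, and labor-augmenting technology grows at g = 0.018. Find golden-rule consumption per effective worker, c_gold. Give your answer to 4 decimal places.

Break-even investment rate: n + g + δ = 0.007 + 0.018 + 0.04 = 0.065.
Golden rule sets MPK = n+g+δ: 0.27·k^(0.27−1) = 0.065, so k_gold = (0.27/0.065)^(1/0.73) ≈ 7.0338.
y_gold = 7.0338^0.27 ≈ 1.6933.
c_gold = y_gold − (n+g+δ)·k_gold = 1.6933 − 0.065·7.0338 ≈ 1.2361.

c_gold ≈ 1.2361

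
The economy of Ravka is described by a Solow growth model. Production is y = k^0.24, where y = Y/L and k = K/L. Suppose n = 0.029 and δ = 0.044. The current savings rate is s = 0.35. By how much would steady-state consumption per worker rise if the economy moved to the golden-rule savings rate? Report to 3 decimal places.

Δc ≈ 0.040

The effective depreciation rate is n + δ = 0.029 + 0.044 = 0.073.
Current steady state (s = 0.35): k* = (0.35/0.073)^(1/0.76) ≈ 7.8653, y* = 7.8653^0.24 ≈ 1.6405, c* = (1−0.35)·1.6405 ≈ 1.0663.
Setting f'(k) = n+δ gives 0.24·k^(0.24−1) = 0.073, hence k_gold = (0.24/0.073)^(1/0.76) ≈ 4.7876.
y_gold = 4.7876^0.24 ≈ 1.4562, c_gold = y_gold − 0.073·k_gold ≈ 1.1067.
Gain: Δc = 1.1067 − 1.0663 ≈ 0.0404.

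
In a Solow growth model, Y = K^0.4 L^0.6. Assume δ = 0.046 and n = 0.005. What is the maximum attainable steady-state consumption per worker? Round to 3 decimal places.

c_gold ≈ 2.369

n + δ = 0.005 + 0.046 = 0.051.
Golden rule sets MPK = n+δ: 0.4·k^(0.4−1) = 0.051, so k_gold = (0.4/0.051)^(1/0.6) ≈ 30.9611.
y_gold = 30.9611^0.4 ≈ 3.9475.
c_gold = y_gold − (n+δ)·k_gold = 3.9475 − 0.051·30.9611 ≈ 2.3685.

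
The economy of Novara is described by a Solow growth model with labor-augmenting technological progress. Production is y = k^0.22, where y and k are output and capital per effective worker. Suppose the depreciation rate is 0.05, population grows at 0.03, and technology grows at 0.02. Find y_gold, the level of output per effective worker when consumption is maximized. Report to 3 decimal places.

Break-even investment rate: n + g + δ = 0.03 + 0.02 + 0.05 = 0.1.
Setting f'(k) = n+g+δ gives 0.22·k^(0.22−1) = 0.1, hence k_gold = (0.22/0.1)^(1/0.78) ≈ 2.7479.
Output: y_gold = k_gold^0.22 = 2.7479^0.22 ≈ 1.2491.

y_gold ≈ 1.249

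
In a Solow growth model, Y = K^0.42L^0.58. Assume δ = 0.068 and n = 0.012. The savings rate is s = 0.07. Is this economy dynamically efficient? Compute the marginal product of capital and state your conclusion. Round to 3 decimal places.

Break-even investment rate: n + δ = 0.012 + 0.068 = 0.08.
Steady-state k*: s·k^0.42 = 0.08·k gives k* = (0.07/0.08)^(1/0.58) ≈ 0.7944.
MPK = 0.42·0.7944^(-0.58) ≈ 0.4800.
MPK > n+δ = 0.08, so the economy is dynamically efficient (under-saving).

dynamically efficient; MPK ≈ 0.480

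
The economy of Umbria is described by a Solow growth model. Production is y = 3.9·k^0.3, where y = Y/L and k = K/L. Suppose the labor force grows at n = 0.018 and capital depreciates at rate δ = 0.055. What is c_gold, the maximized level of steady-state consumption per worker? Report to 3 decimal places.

Capital per worker breaks even when investment replaces (n + δ)·k; here n + δ = 0.073.
Golden rule sets MPK = n+δ: 0.3·3.9·k^(0.3−1) = 0.073, so k_gold = (0.3·3.9/0.073)^(1/0.7) ≈ 52.6299.
y_gold = 3.9·52.6299^0.3 ≈ 12.8066.
c_gold = y_gold − (n+δ)·k_gold = 12.8066 − 0.073·52.6299 ≈ 8.9646.

c_gold ≈ 8.965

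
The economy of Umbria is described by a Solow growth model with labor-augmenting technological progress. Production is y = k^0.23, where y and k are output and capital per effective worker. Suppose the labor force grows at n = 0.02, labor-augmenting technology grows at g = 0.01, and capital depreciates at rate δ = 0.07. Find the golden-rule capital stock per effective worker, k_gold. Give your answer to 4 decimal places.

k_gold ≈ 2.9497

n + g + δ = 0.02 + 0.01 + 0.07 = 0.1.
Maximizing c = f(k) − (n+g+δ)·k gives f'(k) = n+g+δ, i.e. 0.23·k^(0.23−1) = 0.1, so k_gold = (0.23/0.1)^(1/0.77) ≈ 2.9497.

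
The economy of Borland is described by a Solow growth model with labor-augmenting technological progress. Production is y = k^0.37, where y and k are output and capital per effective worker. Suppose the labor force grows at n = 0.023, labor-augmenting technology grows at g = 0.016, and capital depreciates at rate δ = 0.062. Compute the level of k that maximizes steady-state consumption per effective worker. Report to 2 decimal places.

n + g + δ = 0.023 + 0.016 + 0.062 = 0.101.
Maximizing c = f(k) − (n+g+δ)·k gives f'(k) = n+g+δ, i.e. 0.37·k^(0.37−1) = 0.101, so k_gold = (0.37/0.101)^(1/0.63) ≈ 7.8532.

k_gold ≈ 7.85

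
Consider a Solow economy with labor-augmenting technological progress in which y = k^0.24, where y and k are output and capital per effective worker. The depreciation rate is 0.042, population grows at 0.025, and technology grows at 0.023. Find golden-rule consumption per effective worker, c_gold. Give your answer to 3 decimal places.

c_gold ≈ 1.036

n + g + δ = 0.025 + 0.023 + 0.042 = 0.09.
At the golden rule the marginal product of capital equals n+g+δ: 0.24·k^(0.24−1) = 0.09. Solving, k_gold = (0.24/0.09)^(1/0.76) ≈ 3.6348.
y_gold = 3.6348^0.24 ≈ 1.3631.
c_gold = y_gold − (n+g+δ)·k_gold = 1.3631 − 0.09·3.6348 ≈ 1.0359.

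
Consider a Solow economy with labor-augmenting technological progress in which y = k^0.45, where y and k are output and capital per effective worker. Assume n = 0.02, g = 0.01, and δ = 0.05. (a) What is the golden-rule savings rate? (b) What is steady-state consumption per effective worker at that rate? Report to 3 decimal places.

(a) s_gold = 0.450; (b) c_gold ≈ 2.260

Break-even investment rate: n + g + δ = 0.02 + 0.01 + 0.05 = 0.08.
For Cobb-Douglas, s_gold equals capital's share: s_gold = 0.45.
Maximizing c = f(k) − (n+g+δ)·k gives f'(k) = n+g+δ, i.e. 0.45·k^(0.45−1) = 0.08, so k_gold = (0.45/0.08)^(1/0.55) ≈ 23.1132.
y_gold = 23.1132^0.45 ≈ 4.1090; c_gold = (1−0.45)·y_gold ≈ 2.2600.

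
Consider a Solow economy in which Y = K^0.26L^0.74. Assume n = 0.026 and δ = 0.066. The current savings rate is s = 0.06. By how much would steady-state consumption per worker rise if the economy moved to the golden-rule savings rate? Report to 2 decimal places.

Δc ≈ 0.26

The effective depreciation rate is n + δ = 0.026 + 0.066 = 0.092.
Current steady state (s = 0.06): k* = (0.06/0.092)^(1/0.74) ≈ 0.5612, y* = 0.5612^0.26 ≈ 0.8606, c* = (1−0.06)·0.8606 ≈ 0.8089.
At the golden rule the marginal product of capital equals n+δ: 0.26·k^(0.26−1) = 0.092. Solving, k_gold = (0.26/0.092)^(1/0.74) ≈ 4.0711.
y_gold = 4.0711^0.26 ≈ 1.4405, c_gold = y_gold − 0.092·k_gold ≈ 1.0660.
Gain: Δc = 1.0660 − 0.8089 ≈ 0.2571.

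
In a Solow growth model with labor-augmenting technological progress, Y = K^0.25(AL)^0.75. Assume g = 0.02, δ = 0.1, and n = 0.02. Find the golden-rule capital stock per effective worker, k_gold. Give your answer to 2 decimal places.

Capital per effective worker breaks even when investment replaces (n + g + δ)·k; here n + g + δ = 0.14.
Maximizing c = f(k) − (n+g+δ)·k gives f'(k) = n+g+δ, i.e. 0.25·k^(0.25−1) = 0.14, so k_gold = (0.25/0.14)^(1/0.75) ≈ 2.1665.

k_gold ≈ 2.17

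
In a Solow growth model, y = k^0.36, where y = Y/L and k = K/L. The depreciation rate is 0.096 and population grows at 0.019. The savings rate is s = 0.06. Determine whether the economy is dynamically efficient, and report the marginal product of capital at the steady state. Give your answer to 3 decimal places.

Break-even investment rate: n + δ = 0.019 + 0.096 = 0.115.
Steady-state k*: s·k^0.36 = 0.115·k gives k* = (0.06/0.115)^(1/0.64) ≈ 0.3618.
MPK = 0.36·0.3618^(-0.64) ≈ 0.6900.
MPK > n+δ = 0.115, so the economy is dynamically efficient (under-saving).

dynamically efficient; MPK ≈ 0.690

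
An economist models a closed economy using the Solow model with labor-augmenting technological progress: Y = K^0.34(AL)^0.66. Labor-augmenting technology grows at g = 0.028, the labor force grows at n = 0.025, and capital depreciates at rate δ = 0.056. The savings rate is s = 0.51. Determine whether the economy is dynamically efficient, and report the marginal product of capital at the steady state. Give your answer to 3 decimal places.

Capital per effective worker breaks even when investment replaces (n + g + δ)·k; here n + g + δ = 0.109.
Steady-state k*: s·k^0.34 = 0.109·k gives k* = (0.51/0.109)^(1/0.66) ≈ 10.3602.
MPK = 0.34·10.3602^(-0.66) ≈ 0.0727.
MPK < n+g+δ = 0.109, so the economy is dynamically inefficient (over-saving).

dynamically inefficient; MPK ≈ 0.073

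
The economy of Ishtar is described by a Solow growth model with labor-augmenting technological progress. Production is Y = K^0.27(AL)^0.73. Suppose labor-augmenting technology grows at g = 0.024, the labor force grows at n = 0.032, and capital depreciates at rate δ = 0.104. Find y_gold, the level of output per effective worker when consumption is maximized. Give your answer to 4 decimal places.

y_gold ≈ 1.2135

Capital per effective worker breaks even when investment replaces (n + g + δ)·k; here n + g + δ = 0.16.
At the golden rule the marginal product of capital equals n+g+δ: 0.27·k^(0.27−1) = 0.16. Solving, k_gold = (0.27/0.16)^(1/0.73) ≈ 2.0478.
Output: y_gold = k_gold^0.27 = 2.0478^0.27 ≈ 1.2135.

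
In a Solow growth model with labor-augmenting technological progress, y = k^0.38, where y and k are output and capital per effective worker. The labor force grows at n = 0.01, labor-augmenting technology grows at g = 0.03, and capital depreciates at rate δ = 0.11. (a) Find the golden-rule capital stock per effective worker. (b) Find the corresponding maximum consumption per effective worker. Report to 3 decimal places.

(a) k_gold ≈ 4.478; (b) c_gold ≈ 1.096

n + g + δ = 0.01 + 0.03 + 0.11 = 0.15.
Setting f'(k) = n+g+δ gives 0.38·k^(0.38−1) = 0.15, hence k_gold = (0.38/0.15)^(1/0.62) ≈ 4.4783.
y_gold = 4.4783^0.38 ≈ 1.7678; c_gold = y_gold − 0.15·k_gold ≈ 1.0960.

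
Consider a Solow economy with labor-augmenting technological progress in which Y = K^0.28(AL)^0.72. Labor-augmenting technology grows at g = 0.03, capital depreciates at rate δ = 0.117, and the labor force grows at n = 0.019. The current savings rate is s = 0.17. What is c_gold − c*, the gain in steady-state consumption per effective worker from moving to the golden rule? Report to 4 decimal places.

The effective depreciation rate is n + g + δ = 0.019 + 0.03 + 0.117 = 0.166.
Current steady state (s = 0.17): k* = (0.17/0.166)^(1/0.72) ≈ 1.0336, y* = 1.0336^0.28 ≈ 1.0093, c* = (1−0.17)·1.0093 ≈ 0.8377.
Golden rule sets MPK = n+g+δ: 0.28·k^(0.28−1) = 0.166, so k_gold = (0.28/0.166)^(1/0.72) ≈ 2.0670.
y_gold = 2.0670^0.28 ≈ 1.2255, c_gold = y_gold − 0.166·k_gold ≈ 0.8823.
Gain: Δc = 0.8823 − 0.8377 ≈ 0.0446.

Δc ≈ 0.0446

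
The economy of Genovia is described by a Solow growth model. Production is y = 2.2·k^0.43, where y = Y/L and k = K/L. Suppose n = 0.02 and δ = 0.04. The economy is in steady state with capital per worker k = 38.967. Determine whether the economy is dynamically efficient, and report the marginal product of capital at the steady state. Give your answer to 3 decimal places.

dynamically efficient; MPK ≈ 0.117

Capital per worker breaks even when investment replaces (n + δ)·k; here n + δ = 0.06.
MPK = 0.43·2.2·k^(0.43−1) = 0.43·2.2·38.967^(-0.57) ≈ 0.1173.
MPK > 0.06, so the economy is dynamically efficient (under-saving).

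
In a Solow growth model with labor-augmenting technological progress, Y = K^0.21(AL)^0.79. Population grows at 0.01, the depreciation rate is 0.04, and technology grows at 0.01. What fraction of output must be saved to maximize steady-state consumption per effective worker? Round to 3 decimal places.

n + g + δ = 0.01 + 0.01 + 0.04 = 0.06.
At the golden rule MPK = n+g+δ, and in any Cobb-Douglas steady state s = (n+g+δ)·k/y = MPK·k/y = capital's share 0.21.

s_gold = 0.210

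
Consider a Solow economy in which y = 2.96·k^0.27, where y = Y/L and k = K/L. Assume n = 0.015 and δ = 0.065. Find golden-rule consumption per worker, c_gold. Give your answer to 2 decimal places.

Break-even investment rate: n + δ = 0.015 + 0.065 = 0.08.
Golden rule sets MPK = n+δ: 0.27·2.96·k^(0.27−1) = 0.08, so k_gold = (0.27·2.96/0.08)^(1/0.73) ≈ 23.4028.
y_gold = 2.96·23.4028^0.27 ≈ 6.9342.
c_gold = y_gold − (n+δ)·k_gold = 6.9342 − 0.08·23.4028 ≈ 5.0619.

c_gold ≈ 5.06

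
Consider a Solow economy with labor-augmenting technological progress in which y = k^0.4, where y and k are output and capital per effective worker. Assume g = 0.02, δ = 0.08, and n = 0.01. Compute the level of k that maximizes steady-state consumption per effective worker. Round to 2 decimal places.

k_gold ≈ 8.60

Break-even investment rate: n + g + δ = 0.01 + 0.02 + 0.08 = 0.11.
Maximizing c = f(k) − (n+g+δ)·k gives f'(k) = n+g+δ, i.e. 0.4·k^(0.4−1) = 0.11, so k_gold = (0.4/0.11)^(1/0.6) ≈ 8.5990.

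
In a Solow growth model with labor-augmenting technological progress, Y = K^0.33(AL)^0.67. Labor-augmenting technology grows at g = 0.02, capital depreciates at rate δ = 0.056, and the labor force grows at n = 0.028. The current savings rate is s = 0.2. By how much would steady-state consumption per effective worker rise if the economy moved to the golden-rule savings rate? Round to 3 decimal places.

Break-even investment rate: n + g + δ = 0.028 + 0.02 + 0.056 = 0.104.
Current steady state (s = 0.2): k* = (0.2/0.104)^(1/0.67) ≈ 2.6538, y* = 2.6538^0.33 ≈ 1.3800, c* = (1−0.2)·1.3800 ≈ 1.1040.
At the golden rule the marginal product of capital equals n+g+δ: 0.33·k^(0.33−1) = 0.104. Solving, k_gold = (0.33/0.104)^(1/0.67) ≈ 5.6037.
y_gold = 5.6037^0.33 ≈ 1.7660, c_gold = y_gold − 0.104·k_gold ≈ 1.1832.
Gain: Δc = 1.1832 − 1.1040 ≈ 0.0792.

Δc ≈ 0.079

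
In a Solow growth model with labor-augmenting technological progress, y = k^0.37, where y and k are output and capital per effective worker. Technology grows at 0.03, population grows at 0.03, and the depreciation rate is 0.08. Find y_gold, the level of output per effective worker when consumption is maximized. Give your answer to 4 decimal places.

Capital per effective worker breaks even when investment replaces (n + g + δ)·k; here n + g + δ = 0.14.
At the golden rule the marginal product of capital equals n+g+δ: 0.37·k^(0.37−1) = 0.14. Solving, k_gold = (0.37/0.14)^(1/0.63) ≈ 4.6769.
Output: y_gold = k_gold^0.37 = 4.6769^0.37 ≈ 1.7696.

y_gold ≈ 1.7696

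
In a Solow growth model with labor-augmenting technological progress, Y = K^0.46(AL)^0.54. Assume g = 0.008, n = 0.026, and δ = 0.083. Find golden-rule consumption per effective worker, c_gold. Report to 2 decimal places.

c_gold ≈ 1.73

n + g + δ = 0.026 + 0.008 + 0.083 = 0.117.
Maximizing c = f(k) − (n+g+δ)·k gives f'(k) = n+g+δ, i.e. 0.46·k^(0.46−1) = 0.117, so k_gold = (0.46/0.117)^(1/0.54) ≈ 12.6200.
y_gold = 12.6200^0.46 ≈ 3.2099.
c_gold = y_gold − (n+g+δ)·k_gold = 3.2099 − 0.117·12.6200 ≈ 1.7333.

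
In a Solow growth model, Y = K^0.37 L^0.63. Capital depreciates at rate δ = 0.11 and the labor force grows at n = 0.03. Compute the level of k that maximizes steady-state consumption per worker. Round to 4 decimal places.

k_gold ≈ 4.6769

Break-even investment rate: n + δ = 0.03 + 0.11 = 0.14.
Setting f'(k) = n+δ gives 0.37·k^(0.37−1) = 0.14, hence k_gold = (0.37/0.14)^(1/0.63) ≈ 4.6769.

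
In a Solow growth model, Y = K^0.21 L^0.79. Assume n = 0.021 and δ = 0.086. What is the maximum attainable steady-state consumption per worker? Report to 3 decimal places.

c_gold ≈ 0.945

The effective depreciation rate is n + δ = 0.021 + 0.086 = 0.107.
Setting f'(k) = n+δ gives 0.21·k^(0.21−1) = 0.107, hence k_gold = (0.21/0.107)^(1/0.79) ≈ 2.3479.
y_gold = 2.3479^0.21 ≈ 1.1963.
c_gold = y_gold − (n+δ)·k_gold = 1.1963 − 0.107·2.3479 ≈ 0.9451.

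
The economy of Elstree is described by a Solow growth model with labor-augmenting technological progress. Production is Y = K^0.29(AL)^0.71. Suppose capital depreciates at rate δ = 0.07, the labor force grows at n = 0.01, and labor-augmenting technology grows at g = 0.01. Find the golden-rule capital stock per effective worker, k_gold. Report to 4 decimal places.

Capital per effective worker breaks even when investment replaces (n + g + δ)·k; here n + g + δ = 0.09.
Maximizing c = f(k) − (n+g+δ)·k gives f'(k) = n+g+δ, i.e. 0.29·k^(0.29−1) = 0.09, so k_gold = (0.29/0.09)^(1/0.71) ≈ 5.1965.

k_gold ≈ 5.1965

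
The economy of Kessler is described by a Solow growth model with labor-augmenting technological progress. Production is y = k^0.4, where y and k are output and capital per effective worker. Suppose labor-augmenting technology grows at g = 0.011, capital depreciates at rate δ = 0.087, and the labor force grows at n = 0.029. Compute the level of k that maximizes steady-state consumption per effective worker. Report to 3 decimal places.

k_gold ≈ 6.767

Capital per effective worker breaks even when investment replaces (n + g + δ)·k; here n + g + δ = 0.127.
Maximizing c = f(k) − (n+g+δ)·k gives f'(k) = n+g+δ, i.e. 0.4·k^(0.4−1) = 0.127, so k_gold = (0.4/0.127)^(1/0.6) ≈ 6.7675.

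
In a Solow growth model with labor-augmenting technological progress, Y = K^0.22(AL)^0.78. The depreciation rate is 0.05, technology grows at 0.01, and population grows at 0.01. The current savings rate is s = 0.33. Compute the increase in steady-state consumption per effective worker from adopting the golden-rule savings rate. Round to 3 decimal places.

Δc ≈ 0.040

Capital per effective worker breaks even when investment replaces (n + g + δ)·k; here n + g + δ = 0.07.
Current steady state (s = 0.33): k* = (0.33/0.07)^(1/0.78) ≈ 7.3005, y* = 7.3005^0.22 ≈ 1.5486, c* = (1−0.33)·1.5486 ≈ 1.0376.
Maximizing c = f(k) − (n+g+δ)·k gives f'(k) = n+g+δ, i.e. 0.22·k^(0.22−1) = 0.07, so k_gold = (0.22/0.07)^(1/0.78) ≈ 4.3411.
y_gold = 4.3411^0.22 ≈ 1.3812, c_gold = y_gold − 0.07·k_gold ≈ 1.0774.
Gain: Δc = 1.0774 − 1.0376 ≈ 0.0398.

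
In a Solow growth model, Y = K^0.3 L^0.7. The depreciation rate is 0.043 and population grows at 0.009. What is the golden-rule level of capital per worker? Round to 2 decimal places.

Break-even investment rate: n + δ = 0.009 + 0.043 = 0.052.
Setting f'(k) = n+δ gives 0.3·k^(0.3−1) = 0.052, hence k_gold = (0.3/0.052)^(1/0.7) ≈ 12.2268.

k_gold ≈ 12.23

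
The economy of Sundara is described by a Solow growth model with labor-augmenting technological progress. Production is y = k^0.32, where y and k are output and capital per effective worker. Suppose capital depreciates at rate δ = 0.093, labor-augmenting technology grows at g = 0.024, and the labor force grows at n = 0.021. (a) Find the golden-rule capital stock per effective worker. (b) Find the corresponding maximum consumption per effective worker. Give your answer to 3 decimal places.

n + g + δ = 0.021 + 0.024 + 0.093 = 0.138.
At the golden rule the marginal product of capital equals n+g+δ: 0.32·k^(0.32−1) = 0.138. Solving, k_gold = (0.32/0.138)^(1/0.68) ≈ 3.4448.
y_gold = 3.4448^0.32 ≈ 1.4856; c_gold = y_gold − 0.138·k_gold ≈ 1.0102.

(a) k_gold ≈ 3.445; (b) c_gold ≈ 1.010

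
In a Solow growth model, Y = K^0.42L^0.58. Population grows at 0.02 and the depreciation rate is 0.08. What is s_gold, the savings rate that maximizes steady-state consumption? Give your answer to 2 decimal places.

Break-even investment rate: n + δ = 0.02 + 0.08 = 0.1.
At the golden rule MPK = n+δ, and in any Cobb-Douglas steady state s = (n+δ)·k/y = MPK·k/y = capital's share 0.42.

s_gold = 0.42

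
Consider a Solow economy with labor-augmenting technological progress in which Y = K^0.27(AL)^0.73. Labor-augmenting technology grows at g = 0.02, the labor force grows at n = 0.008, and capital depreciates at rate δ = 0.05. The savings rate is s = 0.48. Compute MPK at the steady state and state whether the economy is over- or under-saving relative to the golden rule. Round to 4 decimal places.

over-saving; MPK ≈ 0.0439

The effective depreciation rate is n + g + δ = 0.008 + 0.02 + 0.05 = 0.078.
Steady-state k*: s·k^0.27 = 0.078·k gives k* = (0.48/0.078)^(1/0.73) ≈ 12.0510.
MPK = 0.27·12.0510^(-0.73) ≈ 0.0439.
MPK < n+g+δ = 0.078, so the economy is dynamically inefficient (over-saving).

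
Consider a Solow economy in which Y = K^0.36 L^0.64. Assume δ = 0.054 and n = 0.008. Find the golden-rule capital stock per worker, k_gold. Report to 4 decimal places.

Break-even investment rate: n + δ = 0.008 + 0.054 = 0.062.
Maximizing c = f(k) − (n+δ)·k gives f'(k) = n+δ, i.e. 0.36·k^(0.36−1) = 0.062, so k_gold = (0.36/0.062)^(1/0.64) ≈ 15.6175.

k_gold ≈ 15.6175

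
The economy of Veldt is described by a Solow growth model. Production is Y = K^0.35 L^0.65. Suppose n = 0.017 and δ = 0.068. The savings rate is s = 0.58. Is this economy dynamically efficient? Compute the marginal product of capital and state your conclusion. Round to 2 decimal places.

The effective depreciation rate is n + δ = 0.017 + 0.068 = 0.085.
Steady-state k*: s·k^0.35 = 0.085·k gives k* = (0.58/0.085)^(1/0.65) ≈ 19.1907.
MPK = 0.35·19.1907^(-0.65) ≈ 0.0513.
MPK < n+δ = 0.085, so the economy is dynamically inefficient (over-saving).

dynamically inefficient; MPK ≈ 0.05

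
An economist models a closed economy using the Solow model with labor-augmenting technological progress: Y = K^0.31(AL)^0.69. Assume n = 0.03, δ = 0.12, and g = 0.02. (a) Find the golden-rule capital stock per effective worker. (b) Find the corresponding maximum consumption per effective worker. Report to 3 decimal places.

(a) k_gold ≈ 2.389; (b) c_gold ≈ 0.904

Capital per effective worker breaks even when investment replaces (n + g + δ)·k; here n + g + δ = 0.17.
Maximizing c = f(k) − (n+g+δ)·k gives f'(k) = n+g+δ, i.e. 0.31·k^(0.31−1) = 0.17, so k_gold = (0.31/0.17)^(1/0.69) ≈ 2.3886.
y_gold = 2.3886^0.31 ≈ 1.3099; c_gold = y_gold − 0.17·k_gold ≈ 0.9038.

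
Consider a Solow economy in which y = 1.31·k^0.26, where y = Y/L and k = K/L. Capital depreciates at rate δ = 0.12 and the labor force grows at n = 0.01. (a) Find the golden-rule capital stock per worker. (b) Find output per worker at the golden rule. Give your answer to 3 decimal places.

n + δ = 0.01 + 0.12 = 0.13.
At the golden rule the marginal product of capital equals n+δ: 0.26·1.31·k^(0.26−1) = 0.13. Solving, k_gold = (0.26·1.31/0.13)^(1/0.74) ≈ 3.6751.
y_gold = 1.31·3.6751^0.26 ≈ 1.8376.

(a) k_gold ≈ 3.675; (b) y_gold ≈ 1.838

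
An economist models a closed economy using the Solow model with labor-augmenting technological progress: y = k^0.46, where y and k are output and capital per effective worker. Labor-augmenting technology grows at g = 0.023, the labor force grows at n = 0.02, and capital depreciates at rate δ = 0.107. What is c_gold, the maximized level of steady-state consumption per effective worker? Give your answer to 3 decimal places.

c_gold ≈ 1.403

Break-even investment rate: n + g + δ = 0.02 + 0.023 + 0.107 = 0.15.
At the golden rule the marginal product of capital equals n+g+δ: 0.46·k^(0.46−1) = 0.15. Solving, k_gold = (0.46/0.15)^(1/0.54) ≈ 7.9659.
y_gold = 7.9659^0.46 ≈ 2.5976.
c_gold = y_gold − (n+g+δ)·k_gold = 2.5976 − 0.15·7.9659 ≈ 1.4027.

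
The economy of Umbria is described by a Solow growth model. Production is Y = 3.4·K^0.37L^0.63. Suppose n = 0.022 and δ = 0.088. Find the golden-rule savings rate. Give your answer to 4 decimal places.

The effective depreciation rate is n + δ = 0.022 + 0.088 = 0.11.
At the golden rule MPK = n+δ, and in any Cobb-Douglas steady state s = (n+δ)·k/y = MPK·k/y = capital's share 0.37.

s_gold = 0.3700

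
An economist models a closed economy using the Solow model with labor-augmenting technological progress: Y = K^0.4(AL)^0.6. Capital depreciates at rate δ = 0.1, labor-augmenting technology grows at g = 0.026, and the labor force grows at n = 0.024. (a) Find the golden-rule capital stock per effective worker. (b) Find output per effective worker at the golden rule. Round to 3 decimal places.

(a) k_gold ≈ 5.128; (b) y_gold ≈ 1.923

n + g + δ = 0.024 + 0.026 + 0.1 = 0.15.
Maximizing c = f(k) − (n+g+δ)·k gives f'(k) = n+g+δ, i.e. 0.4·k^(0.4−1) = 0.15, so k_gold = (0.4/0.15)^(1/0.6) ≈ 5.1280.
y_gold = 5.1280^0.4 ≈ 1.9230.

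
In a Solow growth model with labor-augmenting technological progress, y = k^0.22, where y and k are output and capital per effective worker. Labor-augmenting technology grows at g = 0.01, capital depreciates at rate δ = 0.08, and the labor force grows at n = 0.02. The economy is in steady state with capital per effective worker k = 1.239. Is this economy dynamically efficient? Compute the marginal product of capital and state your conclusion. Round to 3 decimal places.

dynamically efficient; MPK ≈ 0.186

Break-even investment rate: n + g + δ = 0.02 + 0.01 + 0.08 = 0.11.
MPK = 0.22·k^(0.22−1) = 0.22·1.239^(-0.78) ≈ 0.1861.
MPK > 0.11, so the economy is dynamically efficient (under-saving).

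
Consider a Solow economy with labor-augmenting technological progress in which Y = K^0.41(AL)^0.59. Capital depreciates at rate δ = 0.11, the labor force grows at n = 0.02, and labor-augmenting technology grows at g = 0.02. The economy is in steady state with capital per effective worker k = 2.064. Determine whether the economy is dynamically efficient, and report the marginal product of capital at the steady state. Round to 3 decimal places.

dynamically efficient; MPK ≈ 0.267

n + g + δ = 0.02 + 0.02 + 0.11 = 0.15.
MPK = 0.41·k^(0.41−1) = 0.41·2.064^(-0.59) ≈ 0.2674.
MPK > 0.15, so the economy is dynamically efficient (under-saving).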